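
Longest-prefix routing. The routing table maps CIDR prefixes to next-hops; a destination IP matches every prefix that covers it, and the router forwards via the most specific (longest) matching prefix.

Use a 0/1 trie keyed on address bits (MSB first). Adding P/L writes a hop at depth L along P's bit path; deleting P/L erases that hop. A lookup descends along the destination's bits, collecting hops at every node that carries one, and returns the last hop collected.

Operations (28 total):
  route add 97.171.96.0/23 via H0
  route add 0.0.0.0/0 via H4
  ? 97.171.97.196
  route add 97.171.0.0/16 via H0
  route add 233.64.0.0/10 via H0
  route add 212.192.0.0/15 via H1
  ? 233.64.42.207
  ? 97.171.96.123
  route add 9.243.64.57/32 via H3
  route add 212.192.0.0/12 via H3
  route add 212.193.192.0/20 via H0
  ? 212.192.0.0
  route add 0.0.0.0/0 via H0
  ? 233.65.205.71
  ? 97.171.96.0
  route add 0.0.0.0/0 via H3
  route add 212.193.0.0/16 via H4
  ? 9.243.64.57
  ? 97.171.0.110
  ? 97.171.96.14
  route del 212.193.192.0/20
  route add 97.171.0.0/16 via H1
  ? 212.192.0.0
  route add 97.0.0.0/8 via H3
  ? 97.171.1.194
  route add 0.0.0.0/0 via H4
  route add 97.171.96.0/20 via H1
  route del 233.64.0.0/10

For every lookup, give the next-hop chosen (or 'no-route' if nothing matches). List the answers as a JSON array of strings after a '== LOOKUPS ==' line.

Process each operation:
  + 97.171.96.0/23 (H0) depth=23
  + 0.0.0.0/0 (H4) depth=0
  lookup 97.171.97.196: bits 01100001101010110110000 walk d0:H4→d1:-→d2:-→d3:-→d4:-→d5:-→d6:-→d7:-→d8:-→d9:-→d10:-→d11:-→d12:-→d13:-→d14:-→d15:-→d16:-→d17:-→d18:-→d19:-→d20:-→d21:-→d22:-→d23:H0 -> H0
  + 97.171.0.0/16 (H0) depth=16
  + 233.64.0.0/10 (H0) depth=10
  + 212.192.0.0/15 (H1) depth=15
  lookup 233.64.42.207: bits 1110100101 walk d0:H4→d1:-→d2:-→d3:-→d4:-→d5:-→d6:-→d7:-→d8:-→d9:-→d10:H0 -> H0
  lookup 97.171.96.123: bits 01100001101010110110000 walk d0:H4→d1:-→d2:-→d3:-→d4:-→d5:-→d6:-→d7:-→d8:-→d9:-→d10:-→d11:-→d12:-→d13:-→d14:-→d15:-→d16:H0→d17:-→d18:-→d19:-→d20:-→d21:-→d22:-→d23:H0 -> H0
  + 9.243.64.57/32 (H3) depth=32
  + 212.192.0.0/12 (H3) depth=12
  + 212.193.192.0/20 (H0) depth=20
  lookup 212.192.0.0: bits 110101001100000 walk d0:H4→d1:-→d2:-→d3:-→d4:-→d5:-→d6:-→d7:-→d8:-→d9:-→d10:-→d11:-→d12:H3→d13:-→d14:-→d15:H1 -> H1
  + 0.0.0.0/0 (H0) depth=0
  lookup 233.65.205.71: bits 1110100101 walk d0:H0→d1:-→d2:-→d3:-→d4:-→d5:-→d6:-→d7:-→d8:-→d9:-→d10:H0 -> H0
  lookup 97.171.96.0: bits 01100001101010110110000 walk d0:H0→d1:-→d2:-→d3:-→d4:-→d5:-→d6:-→d7:-→d8:-→d9:-→d10:-→d11:-→d12:-→d13:-→d14:-→d15:-→d16:H0→d17:-→d18:-→d19:-→d20:-→d21:-→d22:-→d23:H0 -> H0
  + 0.0.0.0/0 (H3) depth=0
  + 212.193.0.0/16 (H4) depth=16
  lookup 9.243.64.57: bits 00001001111100110100000000111001 walk d0:H3→d1:-→d2:-→d3:-→d4:-→d5:-→d6:-→d7:-→d8:-→d9:-→d10:-→d11:-→d12:-→d13:-→d14:-→d15:-→d16:-→d17:-→d18:-→d19:-→d20:-→d21:-→d22:-→d23:-→d24:-→d25:-→d26:-→d27:-→d28:-→d29:-→d30:-→d31:-→d32:H3 -> H3
  lookup 97.171.0.110: bits 01100001101010110 walk d0:H3→d1:-→d2:-→d3:-→d4:-→d5:-→d6:-→d7:-→d8:-→d9:-→d10:-→d11:-→d12:-→d13:-→d14:-→d15:-→d16:H0→d17:- -> H0
  lookup 97.171.96.14: bits 01100001101010110110000 walk d0:H3→d1:-→d2:-→d3:-→d4:-→d5:-→d6:-→d7:-→d8:-→d9:-→d10:-→d11:-→d12:-→d13:-→d14:-→d15:-→d16:H0→d17:-→d18:-→d19:-→d20:-→d21:-→d22:-→d23:H0 -> H0
  del 212.193.192.0/20 (clear depth 20)
  + 97.171.0.0/16 (H1) depth=16
  lookup 212.192.0.0: bits 110101001100000 walk d0:H3→d1:-→d2:-→d3:-→d4:-→d5:-→d6:-→d7:-→d8:-→d9:-→d10:-→d11:-→d12:H3→d13:-→d14:-→d15:H1 -> H1
  + 97.0.0.0/8 (H3) depth=8
  lookup 97.171.1.194: bits 01100001101010110 walk d0:H3→d1:-→d2:-→d3:-→d4:-→d5:-→d6:-→d7:-→d8:H3→d9:-→d10:-→d11:-→d12:-→d13:-→d14:-→d15:-→d16:H1→d17:- -> H1
  + 0.0.0.0/0 (H4) depth=0
  + 97.171.96.0/20 (H1) depth=20
  del 233.64.0.0/10 (clear depth 10)

== LOOKUPS ==
["H0","H0","H0","H1","H0","H0","H3","H0","H0","H1","H1"]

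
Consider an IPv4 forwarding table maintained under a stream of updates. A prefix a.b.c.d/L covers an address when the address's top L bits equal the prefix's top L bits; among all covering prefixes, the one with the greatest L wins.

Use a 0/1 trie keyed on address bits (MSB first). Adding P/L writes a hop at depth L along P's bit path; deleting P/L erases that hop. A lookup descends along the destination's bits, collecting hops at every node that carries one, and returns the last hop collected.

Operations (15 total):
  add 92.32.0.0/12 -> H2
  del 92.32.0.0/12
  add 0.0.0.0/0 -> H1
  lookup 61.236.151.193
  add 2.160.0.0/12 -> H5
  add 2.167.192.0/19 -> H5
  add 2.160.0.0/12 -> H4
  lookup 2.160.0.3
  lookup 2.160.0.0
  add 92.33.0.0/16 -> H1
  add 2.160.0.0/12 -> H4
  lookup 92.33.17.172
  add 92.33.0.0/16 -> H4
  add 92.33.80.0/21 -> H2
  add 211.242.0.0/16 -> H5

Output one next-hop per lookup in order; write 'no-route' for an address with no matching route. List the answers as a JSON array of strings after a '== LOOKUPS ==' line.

Apply in order:
  + 92.32.0.0/12 (H2) depth=12
  del 92.32.0.0/12 (clear depth 12)
  + 0.0.0.0/0 (H1) depth=0
  lookup 61.236.151.193: bits 0 walk d0:H1→d1:- -> H1
  + 2.160.0.0/12 (H5) depth=12
  + 2.167.192.0/19 (H5) depth=19
  + 2.160.0.0/12 (H4) depth=12
  lookup 2.160.0.3: bits 0000001010100 walk d0:H1→d1:-→d2:-→d3:-→d4:-→d5:-→d6:-→d7:-→d8:-→d9:-→d10:-→d11:-→d12:H4→d13:- -> H4
  lookup 2.160.0.0: bits 0000001010100 walk d0:H1→d1:-→d2:-→d3:-→d4:-→d5:-→d6:-→d7:-→d8:-→d9:-→d10:-→d11:-→d12:H4→d13:- -> H4
  + 92.33.0.0/16 (H1) depth=16
  + 2.160.0.0/12 (H4) depth=12
  lookup 92.33.17.172: bits 0101110000100001 walk d0:H1→d1:-→d2:-→d3:-→d4:-→d5:-→d6:-→d7:-→d8:-→d9:-→d10:-→d11:-→d12:-→d13:-→d14:-→d15:-→d16:H1 -> H1
  + 92.33.0.0/16 (H4) depth=16
  + 92.33.80.0/21 (H2) depth=21
  + 211.242.0.0/16 (H5) depth=16

== LOOKUPS ==
["H1","H4","H4","H1"]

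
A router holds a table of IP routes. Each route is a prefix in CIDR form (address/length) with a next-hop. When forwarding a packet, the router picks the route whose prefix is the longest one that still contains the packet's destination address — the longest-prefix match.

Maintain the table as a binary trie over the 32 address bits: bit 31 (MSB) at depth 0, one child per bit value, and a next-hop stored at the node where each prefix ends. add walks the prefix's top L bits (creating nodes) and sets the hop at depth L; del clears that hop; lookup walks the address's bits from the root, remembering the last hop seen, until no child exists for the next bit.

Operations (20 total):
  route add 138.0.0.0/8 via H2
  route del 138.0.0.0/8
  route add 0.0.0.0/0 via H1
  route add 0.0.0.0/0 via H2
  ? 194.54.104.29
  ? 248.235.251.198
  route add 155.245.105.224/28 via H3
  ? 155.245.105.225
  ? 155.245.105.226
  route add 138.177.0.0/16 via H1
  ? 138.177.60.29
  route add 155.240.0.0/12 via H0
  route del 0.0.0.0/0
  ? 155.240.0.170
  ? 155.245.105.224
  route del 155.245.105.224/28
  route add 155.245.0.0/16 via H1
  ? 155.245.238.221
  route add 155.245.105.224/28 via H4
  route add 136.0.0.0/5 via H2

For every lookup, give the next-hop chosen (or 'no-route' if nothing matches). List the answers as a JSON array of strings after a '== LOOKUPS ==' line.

Apply in order:
  add 138.0.0.0/8 -> H2 at depth 8
  del 138.0.0.0/8 (clear depth 8)
  add 0.0.0.0/0 -> H1 at depth 0
  add 0.0.0.0/0 -> H2 at depth 0
  Q 194.54.104.29: descend 1 ; hops seen [H2] ; pick H2
  Q 248.235.251.198: descend 1 ; hops seen [H2] ; pick H2
  add 155.245.105.224/28 -> H3 at depth 28
  Q 155.245.105.225: descend 1001101111110101011010011110 ; hops seen [H2,H3] ; pick H3
  Q 155.245.105.226: descend 1001101111110101011010011110 ; hops seen [H2,H3] ; pick H3
  add 138.177.0.0/16 -> H1 at depth 16
  Q 138.177.60.29: descend 1000101010110001 ; hops seen [H2,H1] ; pick H1
  add 155.240.0.0/12 -> H0 at depth 12
  del 0.0.0.0/0 (clear depth 0)
  Q 155.240.0.170: descend 1001101111110 ; hops seen [H0] ; pick H0
  Q 155.245.105.224: descend 1001101111110101011010011110 ; hops seen [H0,H3] ; pick H3
  del 155.245.105.224/28 (clear depth 28)
  add 155.245.0.0/16 -> H1 at depth 16
  Q 155.245.238.221: descend 1001101111110101 ; hops seen [H0,H1] ; pick H1
  add 155.245.105.224/28 -> H4 at depth 28
  add 136.0.0.0/5 -> H2 at depth 5

== LOOKUPS ==
["H2","H2","H3","H3","H1","H0","H3","H1"]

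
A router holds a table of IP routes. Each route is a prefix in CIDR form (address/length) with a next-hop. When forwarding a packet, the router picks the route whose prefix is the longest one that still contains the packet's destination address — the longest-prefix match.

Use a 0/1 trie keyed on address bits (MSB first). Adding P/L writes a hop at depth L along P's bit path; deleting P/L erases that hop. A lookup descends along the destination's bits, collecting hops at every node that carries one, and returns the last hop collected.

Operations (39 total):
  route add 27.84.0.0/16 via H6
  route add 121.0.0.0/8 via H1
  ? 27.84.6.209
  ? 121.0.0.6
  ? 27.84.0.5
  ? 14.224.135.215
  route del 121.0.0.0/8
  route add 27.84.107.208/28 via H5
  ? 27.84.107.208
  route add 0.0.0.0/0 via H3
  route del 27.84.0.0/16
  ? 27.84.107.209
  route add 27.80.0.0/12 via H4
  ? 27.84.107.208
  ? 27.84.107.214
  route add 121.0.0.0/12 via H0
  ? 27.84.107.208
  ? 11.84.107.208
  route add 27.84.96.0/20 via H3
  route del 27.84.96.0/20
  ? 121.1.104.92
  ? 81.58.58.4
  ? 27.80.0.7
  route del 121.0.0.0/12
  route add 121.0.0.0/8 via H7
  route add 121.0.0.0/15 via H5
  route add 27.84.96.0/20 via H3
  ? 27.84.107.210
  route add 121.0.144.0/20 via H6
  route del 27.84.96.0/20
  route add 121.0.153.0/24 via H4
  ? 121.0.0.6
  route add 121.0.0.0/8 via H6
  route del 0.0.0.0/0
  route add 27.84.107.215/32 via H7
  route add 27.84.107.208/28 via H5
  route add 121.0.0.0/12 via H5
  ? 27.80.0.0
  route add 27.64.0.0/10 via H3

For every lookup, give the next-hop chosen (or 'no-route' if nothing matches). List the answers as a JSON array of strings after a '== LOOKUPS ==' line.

Trace:
  add 27.84.0.0/16 -> H6 at depth 16
  add 121.0.0.0/8 -> H1 at depth 8
  lookup 27.84.6.209: bits 0001101101010100 walk d0:-→d1:-→d2:-→d3:-→d4:-→d5:-→d6:-→d7:-→d8:-→d9:-→d10:-→d11:-→d12:-→d13:-→d14:-→d15:-→d16:H6 -> H6
  lookup 121.0.0.6: bits 01111001 walk d0:-→d1:-→d2:-→d3:-→d4:-→d5:-→d6:-→d7:-→d8:H1 -> H1
  lookup 27.84.0.5: bits 0001101101010100 walk d0:-→d1:-→d2:-→d3:-→d4:-→d5:-→d6:-→d7:-→d8:-→d9:-→d10:-→d11:-→d12:-→d13:-→d14:-→d15:-→d16:H6 -> H6
  lookup 14.224.135.215: bits 000 walk d0:-→d1:-→d2:-→d3:- -> no-route
  - 121.0.0.0/8 clear@8
  add 27.84.107.208/28 -> H5 at depth 28
  lookup 27.84.107.208: bits 0001101101010100011010111101 walk d0:-→d1:-→d2:-→d3:-→d4:-→d5:-→d6:-→d7:-→d8:-→d9:-→d10:-→d11:-→d12:-→d13:-→d14:-→d15:-→d16:H6→d17:-→d18:-→d19:-→d20:-→d21:-→d22:-→d23:-→d24:-→d25:-→d26:-→d27:-→d28:H5 -> H5
  add 0.0.0.0/0 -> H3 at depth 0
  - 27.84.0.0/16 clear@16
  lookup 27.84.107.209: bits 0001101101010100011010111101 walk d0:H3→d1:-→d2:-→d3:-→d4:-→d5:-→d6:-→d7:-→d8:-→d9:-→d10:-→d11:-→d12:-→d13:-→d14:-→d15:-→d16:-→d17:-→d18:-→d19:-→d20:-→d21:-→d22:-→d23:-→d24:-→d25:-→d26:-→d27:-→d28:H5 -> H5
  add 27.80.0.0/12 -> H4 at depth 12
  lookup 27.84.107.208: bits 0001101101010100011010111101 walk d0:H3→d1:-→d2:-→d3:-→d4:-→d5:-→d6:-→d7:-→d8:-→d9:-→d10:-→d11:-→d12:H4→d13:-→d14:-→d15:-→d16:-→d17:-→d18:-→d19:-→d20:-→d21:-→d22:-→d23:-→d24:-→d25:-→d26:-→d27:-→d28:H5 -> H5
  lookup 27.84.107.214: bits 0001101101010100011010111101 walk d0:H3→d1:-→d2:-→d3:-→d4:-→d5:-→d6:-→d7:-→d8:-→d9:-→d10:-→d11:-→d12:H4→d13:-→d14:-→d15:-→d16:-→d17:-→d18:-→d19:-→d20:-→d21:-→d22:-→d23:-→d24:-→d25:-→d26:-→d27:-→d28:H5 -> H5
  add 121.0.0.0/12 -> H0 at depth 12
  lookup 27.84.107.208: bits 0001101101010100011010111101 walk d0:H3→d1:-→d2:-→d3:-→d4:-→d5:-→d6:-→d7:-→d8:-→d9:-→d10:-→d11:-→d12:H4→d13:-→d14:-→d15:-→d16:-→d17:-→d18:-→d19:-→d20:-→d21:-→d22:-→d23:-→d24:-→d25:-→d26:-→d27:-→d28:H5 -> H5
  lookup 11.84.107.208: bits 000 walk d0:H3→d1:-→d2:-→d3:- -> H3
  add 27.84.96.0/20 -> H3 at depth 20
  - 27.84.96.0/20 clear@20
  lookup 121.1.104.92: bits 011110010000 walk d0:H3→d1:-→d2:-→d3:-→d4:-→d5:-→d6:-→d7:-→d8:-→d9:-→d10:-→d11:-→d12:H0 -> H0
  lookup 81.58.58.4: bits 01 walk d0:H3→d1:-→d2:- -> H3
  lookup 27.80.0.7: bits 0001101101010 walk d0:H3→d1:-→d2:-→d3:-→d4:-→d5:-→d6:-→d7:-→d8:-→d9:-→d10:-→d11:-→d12:H4→d13:- -> H4
  - 121.0.0.0/12 clear@12
  add 121.0.0.0/8 -> H7 at depth 8
  add 121.0.0.0/15 -> H5 at depth 15
  add 27.84.96.0/20 -> H3 at depth 20
  lookup 27.84.107.210: bits 0001101101010100011010111101 walk d0:H3→d1:-→d2:-→d3:-→d4:-→d5:-→d6:-→d7:-→d8:-→d9:-→d10:-→d11:-→d12:H4→d13:-→d14:-→d15:-→d16:-→d17:-→d18:-→d19:-→d20:H3→d21:-→d22:-→d23:-→d24:-→d25:-→d26:-→d27:-→d28:H5 -> H5
  add 121.0.144.0/20 -> H6 at depth 20
  - 27.84.96.0/20 clear@20
  add 121.0.153.0/24 -> H4 at depth 24
  lookup 121.0.0.6: bits 0111100100000000 walk d0:H3→d1:-→d2:-→d3:-→d4:-→d5:-→d6:-→d7:-→d8:H7→d9:-→d10:-→d11:-→d12:-→d13:-→d14:-→d15:H5→d16:- -> H5
  add 121.0.0.0/8 -> H6 at depth 8
  - 0.0.0.0/0 clear@0
  add 27.84.107.215/32 -> H7 at depth 32
  add 27.84.107.208/28 -> H5 at depth 28
  add 121.0.0.0/12 -> H5 at depth 12
  lookup 27.80.0.0: bits 0001101101010 walk d0:-→d1:-→d2:-→d3:-→d4:-→d5:-→d6:-→d7:-→d8:-→d9:-→d10:-→d11:-→d12:H4→d13:- -> H4
  add 27.64.0.0/10 -> H3 at depth 10

== LOOKUPS ==
["H6","H1","H6","no-route","H5","H5","H5","H5","H5","H3","H0","H3","H4","H5","H5","H4"]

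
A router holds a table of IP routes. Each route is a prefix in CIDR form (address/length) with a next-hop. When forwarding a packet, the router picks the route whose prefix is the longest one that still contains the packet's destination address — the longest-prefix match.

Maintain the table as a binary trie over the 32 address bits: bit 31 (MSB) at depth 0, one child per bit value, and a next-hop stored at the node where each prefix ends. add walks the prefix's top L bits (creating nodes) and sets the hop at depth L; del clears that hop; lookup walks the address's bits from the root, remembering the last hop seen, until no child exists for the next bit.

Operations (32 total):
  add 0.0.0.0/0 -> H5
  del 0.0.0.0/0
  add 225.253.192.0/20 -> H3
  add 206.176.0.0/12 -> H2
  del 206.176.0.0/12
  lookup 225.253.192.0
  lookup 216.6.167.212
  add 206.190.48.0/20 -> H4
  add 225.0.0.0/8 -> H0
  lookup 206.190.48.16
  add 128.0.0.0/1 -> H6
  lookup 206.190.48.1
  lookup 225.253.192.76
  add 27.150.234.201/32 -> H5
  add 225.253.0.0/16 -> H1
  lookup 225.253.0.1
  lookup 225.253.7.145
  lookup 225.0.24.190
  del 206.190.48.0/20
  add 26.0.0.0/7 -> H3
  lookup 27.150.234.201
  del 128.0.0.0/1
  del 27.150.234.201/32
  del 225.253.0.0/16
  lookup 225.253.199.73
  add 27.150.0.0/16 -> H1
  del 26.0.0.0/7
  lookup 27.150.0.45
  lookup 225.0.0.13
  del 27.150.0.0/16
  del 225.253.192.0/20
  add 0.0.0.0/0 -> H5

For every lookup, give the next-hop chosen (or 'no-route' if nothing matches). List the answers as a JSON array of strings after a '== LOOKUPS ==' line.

Trace:
  + 0.0.0.0/0 (H5) depth=0
  - 0.0.0.0/0 clear@0
  + 225.253.192.0/20 (H3) depth=20
  + 206.176.0.0/12 (H2) depth=12
  - 206.176.0.0/12 clear@12
  Q 225.253.192.0: descend 11100001111111011100 ; hops seen [H3] ; pick H3
  Q 216.6.167.212: descend 110 ; hops seen [∅] ; pick no-route
  + 206.190.48.0/20 (H4) depth=20
  + 225.0.0.0/8 (H0) depth=8
  Q 206.190.48.16: descend 11001110101111100011 ; hops seen [H4] ; pick H4
  + 128.0.0.0/1 (H6) depth=1
  Q 206.190.48.1: descend 11001110101111100011 ; hops seen [H6,H4] ; pick H4
  Q 225.253.192.76: descend 11100001111111011100 ; hops seen [H6,H0,H3] ; pick H3
  + 27.150.234.201/32 (H5) depth=32
  + 225.253.0.0/16 (H1) depth=16
  Q 225.253.0.1: descend 1110000111111101 ; hops seen [H6,H0,H1] ; pick H1
  Q 225.253.7.145: descend 1110000111111101 ; hops seen [H6,H0,H1] ; pick H1
  Q 225.0.24.190: descend 11100001 ; hops seen [H6,H0] ; pick H0
  - 206.190.48.0/20 clear@20
  + 26.0.0.0/7 (H3) depth=7
  Q 27.150.234.201: descend 00011011100101101110101011001001 ; hops seen [H3,H5] ; pick H5
  - 128.0.0.0/1 clear@1
  - 27.150.234.201/32 clear@32
  - 225.253.0.0/16 clear@16
  Q 225.253.199.73: descend 11100001111111011100 ; hops seen [H0,H3] ; pick H3
  + 27.150.0.0/16 (H1) depth=16
  - 26.0.0.0/7 clear@7
  Q 27.150.0.45: descend 0001101110010110 ; hops seen [H1] ; pick H1
  Q 225.0.0.13: descend 11100001 ; hops seen [H0] ; pick H0
  - 27.150.0.0/16 clear@16
  - 225.253.192.0/20 clear@20
  + 0.0.0.0/0 (H5) depth=0

== LOOKUPS ==
["H3","no-route","H4","H4","H3","H1","H1","H0","H5","H3","H1","H0"]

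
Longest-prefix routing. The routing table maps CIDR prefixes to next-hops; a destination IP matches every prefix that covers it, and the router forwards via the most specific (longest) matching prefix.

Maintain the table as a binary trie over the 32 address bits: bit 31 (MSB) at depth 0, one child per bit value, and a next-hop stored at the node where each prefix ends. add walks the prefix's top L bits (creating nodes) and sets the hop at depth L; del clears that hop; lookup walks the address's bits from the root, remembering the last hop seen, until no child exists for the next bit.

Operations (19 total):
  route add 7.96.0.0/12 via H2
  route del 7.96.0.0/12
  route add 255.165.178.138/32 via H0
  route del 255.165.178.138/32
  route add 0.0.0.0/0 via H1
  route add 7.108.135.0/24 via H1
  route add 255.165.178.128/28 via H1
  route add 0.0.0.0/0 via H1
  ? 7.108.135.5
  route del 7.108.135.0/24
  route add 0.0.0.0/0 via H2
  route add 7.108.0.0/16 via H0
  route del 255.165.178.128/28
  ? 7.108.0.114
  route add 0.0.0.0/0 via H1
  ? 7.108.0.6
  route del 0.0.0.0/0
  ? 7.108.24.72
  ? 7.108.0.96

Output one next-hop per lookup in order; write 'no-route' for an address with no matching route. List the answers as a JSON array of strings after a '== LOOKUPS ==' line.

Process each operation:
  add 7.96.0.0/12 -> H2 at depth 12
  del 7.96.0.0/12 (clear depth 12)
  add 255.165.178.138/32 -> H0 at depth 32
  del 255.165.178.138/32 (clear depth 32)
  add 0.0.0.0/0 -> H1 at depth 0
  add 7.108.135.0/24 -> H1 at depth 24
  add 255.165.178.128/28 -> H1 at depth 28
  add 0.0.0.0/0 -> H1 at depth 0
  ? 7.108.135.5  path d0:H1→d1:-→d2:-→d3:-→d4:-→d5:-→d6:-→d7:-→d8:-→d9:-→d10:-→d11:-→d12:-→d13:-→d14:-→d15:-→d16:-→d17:-→d18:-→d19:-→d20:-→d21:-→d22:-→d23:-→d24:H1  best=H1
  del 7.108.135.0/24 (clear depth 24)
  add 0.0.0.0/0 -> H2 at depth 0
  add 7.108.0.0/16 -> H0 at depth 16
  del 255.165.178.128/28 (clear depth 28)
  ? 7.108.0.114  path d0:H2→d1:-→d2:-→d3:-→d4:-→d5:-→d6:-→d7:-→d8:-→d9:-→d10:-→d11:-→d12:-→d13:-→d14:-→d15:-→d16:H0  best=H0
  add 0.0.0.0/0 -> H1 at depth 0
  ? 7.108.0.6  path d0:H1→d1:-→d2:-→d3:-→d4:-→d5:-→d6:-→d7:-→d8:-→d9:-→d10:-→d11:-→d12:-→d13:-→d14:-→d15:-→d16:H0  best=H0
  del 0.0.0.0/0 (clear depth 0)
  ? 7.108.24.72  path d0:-→d1:-→d2:-→d3:-→d4:-→d5:-→d6:-→d7:-→d8:-→d9:-→d10:-→d11:-→d12:-→d13:-→d14:-→d15:-→d16:H0  best=H0
  ? 7.108.0.96  path d0:-→d1:-→d2:-→d3:-→d4:-→d5:-→d6:-→d7:-→d8:-→d9:-→d10:-→d11:-→d12:-→d13:-→d14:-→d15:-→d16:H0  best=H0

== LOOKUPS ==
["H1","H0","H0","H0","H0"]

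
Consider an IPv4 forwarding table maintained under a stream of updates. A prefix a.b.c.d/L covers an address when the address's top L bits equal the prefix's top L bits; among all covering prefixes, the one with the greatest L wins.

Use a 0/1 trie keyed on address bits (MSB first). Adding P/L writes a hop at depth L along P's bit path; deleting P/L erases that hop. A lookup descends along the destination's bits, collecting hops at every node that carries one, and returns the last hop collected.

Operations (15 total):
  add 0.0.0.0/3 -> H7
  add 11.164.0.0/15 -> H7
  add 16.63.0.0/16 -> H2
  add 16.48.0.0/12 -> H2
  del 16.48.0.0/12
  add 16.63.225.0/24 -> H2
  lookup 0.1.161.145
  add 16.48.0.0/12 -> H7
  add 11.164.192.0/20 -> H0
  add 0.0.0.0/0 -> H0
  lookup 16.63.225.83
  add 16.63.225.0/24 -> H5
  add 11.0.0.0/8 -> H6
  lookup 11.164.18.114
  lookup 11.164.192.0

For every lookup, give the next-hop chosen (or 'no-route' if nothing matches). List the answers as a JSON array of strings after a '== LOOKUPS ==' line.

Apply in order:
  + 0.0.0.0/3 (H7) depth=3
  + 11.164.0.0/15 (H7) depth=15
  + 16.63.0.0/16 (H2) depth=16
  + 16.48.0.0/12 (H2) depth=12
  - 16.48.0.0/12 clear@12
  + 16.63.225.0/24 (H2) depth=24
  Q 0.1.161.145: descend 0000 ; hops seen [H7] ; pick H7
  + 16.48.0.0/12 (H7) depth=12
  + 11.164.192.0/20 (H0) depth=20
  + 0.0.0.0/0 (H0) depth=0
  Q 16.63.225.83: descend 000100000011111111100001 ; hops seen [H0,H7,H7,H2,H2] ; pick H2
  + 16.63.225.0/24 (H5) depth=24
  + 11.0.0.0/8 (H6) depth=8
  Q 11.164.18.114: descend 0000101110100100 ; hops seen [H0,H7,H6,H7] ; pick H7
  Q 11.164.192.0: descend 00001011101001001100 ; hops seen [H0,H7,H6,H7,H0] ; pick H0

== LOOKUPS ==
["H7","H2","H7","H0"]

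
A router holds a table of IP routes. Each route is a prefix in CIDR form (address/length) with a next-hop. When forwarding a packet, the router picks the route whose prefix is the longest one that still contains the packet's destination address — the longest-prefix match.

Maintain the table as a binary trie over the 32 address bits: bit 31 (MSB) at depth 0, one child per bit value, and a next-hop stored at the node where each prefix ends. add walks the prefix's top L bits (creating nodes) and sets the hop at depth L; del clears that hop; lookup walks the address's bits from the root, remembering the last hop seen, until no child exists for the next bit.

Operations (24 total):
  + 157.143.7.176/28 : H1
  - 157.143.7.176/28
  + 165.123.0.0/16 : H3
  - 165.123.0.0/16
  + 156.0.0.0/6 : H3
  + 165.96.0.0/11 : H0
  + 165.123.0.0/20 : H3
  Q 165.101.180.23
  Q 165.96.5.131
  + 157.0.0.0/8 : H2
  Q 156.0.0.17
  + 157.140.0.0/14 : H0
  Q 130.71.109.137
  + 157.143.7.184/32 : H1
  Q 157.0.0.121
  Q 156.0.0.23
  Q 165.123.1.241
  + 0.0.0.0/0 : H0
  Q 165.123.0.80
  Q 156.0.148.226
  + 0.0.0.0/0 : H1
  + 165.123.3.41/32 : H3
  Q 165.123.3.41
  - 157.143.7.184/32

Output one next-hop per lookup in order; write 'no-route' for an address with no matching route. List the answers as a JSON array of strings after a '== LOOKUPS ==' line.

Apply in order:
  add 157.143.7.176/28 -> H1 at depth 28
  - 157.143.7.176/28 clear@28
  add 165.123.0.0/16 -> H3 at depth 16
  - 165.123.0.0/16 clear@16
  add 156.0.0.0/6 -> H3 at depth 6
  add 165.96.0.0/11 -> H0 at depth 11
  add 165.123.0.0/20 -> H3 at depth 20
  lookup 165.101.180.23: bits 10100101011 walk d0:-→d1:-→d2:-→d3:-→d4:-→d5:-→d6:-→d7:-→d8:-→d9:-→d10:-→d11:H0 -> H0
  lookup 165.96.5.131: bits 10100101011 walk d0:-→d1:-→d2:-→d3:-→d4:-→d5:-→d6:-→d7:-→d8:-→d9:-→d10:-→d11:H0 -> H0
  add 157.0.0.0/8 -> H2 at depth 8
  lookup 156.0.0.17: bits 1001110 walk d0:-→d1:-→d2:-→d3:-→d4:-→d5:-→d6:H3→d7:- -> H3
  add 157.140.0.0/14 -> H0 at depth 14
  lookup 130.71.109.137: bits 100 walk d0:-→d1:-→d2:-→d3:- -> no-route
  add 157.143.7.184/32 -> H1 at depth 32
  lookup 157.0.0.121: bits 10011101 walk d0:-→d1:-→d2:-→d3:-→d4:-→d5:-→d6:H3→d7:-→d8:H2 -> H2
  lookup 156.0.0.23: bits 1001110 walk d0:-→d1:-→d2:-→d3:-→d4:-→d5:-→d6:H3→d7:- -> H3
  lookup 165.123.1.241: bits 10100101011110110000 walk d0:-→d1:-→d2:-→d3:-→d4:-→d5:-→d6:-→d7:-→d8:-→d9:-→d10:-→d11:H0→d12:-→d13:-→d14:-→d15:-→d16:-→d17:-→d18:-→d19:-→d20:H3 -> H3
  add 0.0.0.0/0 -> H0 at depth 0
  lookup 165.123.0.80: bits 10100101011110110000 walk d0:H0→d1:-→d2:-→d3:-→d4:-→d5:-→d6:-→d7:-→d8:-→d9:-→d10:-→d11:H0→d12:-→d13:-→d14:-→d15:-→d16:-→d17:-→d18:-→d19:-→d20:H3 -> H3
  lookup 156.0.148.226: bits 1001110 walk d0:H0→d1:-→d2:-→d3:-→d4:-→d5:-→d6:H3→d7:- -> H3
  add 0.0.0.0/0 -> H1 at depth 0
  add 165.123.3.41/32 -> H3 at depth 32
  lookup 165.123.3.41: bits 10100101011110110000001100101001 walk d0:H1→d1:-→d2:-→d3:-→d4:-→d5:-→d6:-→d7:-→d8:-→d9:-→d10:-→d11:H0→d12:-→d13:-→d14:-→d15:-→d16:-→d17:-→d18:-→d19:-→d20:H3→d21:-→d22:-→d23:-→d24:-→d25:-→d26:-→d27:-→d28:-→d29:-→d30:-→d31:-→d32:H3 -> H3
  - 157.143.7.184/32 clear@32

== LOOKUPS ==
["H0","H0","H3","no-route","H2","H3","H3","H3","H3","H3"]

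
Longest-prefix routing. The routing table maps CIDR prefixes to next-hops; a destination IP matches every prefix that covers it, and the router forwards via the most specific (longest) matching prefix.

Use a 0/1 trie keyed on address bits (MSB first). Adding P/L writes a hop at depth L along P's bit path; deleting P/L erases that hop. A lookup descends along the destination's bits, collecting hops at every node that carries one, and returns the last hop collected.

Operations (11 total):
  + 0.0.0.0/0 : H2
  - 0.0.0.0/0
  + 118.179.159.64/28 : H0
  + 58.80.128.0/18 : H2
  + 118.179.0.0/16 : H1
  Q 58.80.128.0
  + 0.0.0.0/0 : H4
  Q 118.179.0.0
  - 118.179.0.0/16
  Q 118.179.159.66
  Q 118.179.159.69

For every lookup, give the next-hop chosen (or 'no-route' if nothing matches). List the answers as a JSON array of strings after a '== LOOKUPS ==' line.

Process each operation:
  + 0.0.0.0/0 (H2) depth=0
  - 0.0.0.0/0 clear@0
  + 118.179.159.64/28 (H0) depth=28
  + 58.80.128.0/18 (H2) depth=18
  + 118.179.0.0/16 (H1) depth=16
  lookup 58.80.128.0: bits 001110100101000010 walk d0:-→d1:-→d2:-→d3:-→d4:-→d5:-→d6:-→d7:-→d8:-→d9:-→d10:-→d11:-→d12:-→d13:-→d14:-→d15:-→d16:-→d17:-→d18:H2 -> H2
  + 0.0.0.0/0 (H4) depth=0
  lookup 118.179.0.0: bits 0111011010110011 walk d0:H4→d1:-→d2:-→d3:-→d4:-→d5:-→d6:-→d7:-→d8:-→d9:-→d10:-→d11:-→d12:-→d13:-→d14:-→d15:-→d16:H1 -> H1
  - 118.179.0.0/16 clear@16
  lookup 118.179.159.66: bits 0111011010110011100111110100 walk d0:H4→d1:-→d2:-→d3:-→d4:-→d5:-→d6:-→d7:-→d8:-→d9:-→d10:-→d11:-→d12:-→d13:-→d14:-→d15:-→d16:-→d17:-→d18:-→d19:-→d20:-→d21:-→d22:-→d23:-→d24:-→d25:-→d26:-→d27:-→d28:H0 -> H0
  lookup 118.179.159.69: bits 0111011010110011100111110100 walk d0:H4→d1:-→d2:-→d3:-→d4:-→d5:-→d6:-→d7:-→d8:-→d9:-→d10:-→d11:-→d12:-→d13:-→d14:-→d15:-→d16:-→d17:-→d18:-→d19:-→d20:-→d21:-→d22:-→d23:-→d24:-→d25:-→d26:-→d27:-→d28:H0 -> H0

== LOOKUPS ==
["H2","H1","H0","H0"]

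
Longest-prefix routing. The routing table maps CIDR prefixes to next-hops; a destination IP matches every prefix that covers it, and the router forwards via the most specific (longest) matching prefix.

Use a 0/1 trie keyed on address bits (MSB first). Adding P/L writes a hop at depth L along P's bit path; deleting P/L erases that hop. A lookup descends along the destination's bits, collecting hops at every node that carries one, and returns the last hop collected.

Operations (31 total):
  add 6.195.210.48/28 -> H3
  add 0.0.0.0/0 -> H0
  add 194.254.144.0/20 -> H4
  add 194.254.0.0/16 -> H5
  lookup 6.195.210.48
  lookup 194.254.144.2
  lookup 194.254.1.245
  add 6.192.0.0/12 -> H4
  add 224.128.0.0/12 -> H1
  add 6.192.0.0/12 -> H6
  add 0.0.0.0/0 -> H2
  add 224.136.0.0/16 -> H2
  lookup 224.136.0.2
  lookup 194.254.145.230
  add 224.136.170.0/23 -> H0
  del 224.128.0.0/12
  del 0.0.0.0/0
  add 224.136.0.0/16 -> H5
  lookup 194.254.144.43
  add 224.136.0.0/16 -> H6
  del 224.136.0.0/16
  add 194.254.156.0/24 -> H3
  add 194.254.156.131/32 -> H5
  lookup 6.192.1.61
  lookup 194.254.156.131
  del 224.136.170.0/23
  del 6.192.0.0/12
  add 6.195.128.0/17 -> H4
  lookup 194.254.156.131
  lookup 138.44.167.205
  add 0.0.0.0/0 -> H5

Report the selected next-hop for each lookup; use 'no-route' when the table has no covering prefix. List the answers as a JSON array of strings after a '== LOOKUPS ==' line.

Process each operation:
  add 6.195.210.48/28 -> H3 at depth 28
  add 0.0.0.0/0 -> H0 at depth 0
  add 194.254.144.0/20 -> H4 at depth 20
  add 194.254.0.0/16 -> H5 at depth 16
  lookup 6.195.210.48: bits 0000011011000011110100100011 walk d0:H0→d1:-→d2:-→d3:-→d4:-→d5:-→d6:-→d7:-→d8:-→d9:-→d10:-→d11:-→d12:-→d13:-→d14:-→d15:-→d16:-→d17:-→d18:-→d19:-→d20:-→d21:-→d22:-→d23:-→d24:-→d25:-→d26:-→d27:-→d28:H3 -> H3
  lookup 194.254.144.2: bits 11000010111111101001 walk d0:H0→d1:-→d2:-→d3:-→d4:-→d5:-→d6:-→d7:-→d8:-→d9:-→d10:-→d11:-→d12:-→d13:-→d14:-→d15:-→d16:H5→d17:-→d18:-→d19:-→d20:H4 -> H4
  lookup 194.254.1.245: bits 1100001011111110 walk d0:H0→d1:-→d2:-→d3:-→d4:-→d5:-→d6:-→d7:-→d8:-→d9:-→d10:-→d11:-→d12:-→d13:-→d14:-→d15:-→d16:H5 -> H5
  add 6.192.0.0/12 -> H4 at depth 12
  add 224.128.0.0/12 -> H1 at depth 12
  add 6.192.0.0/12 -> H6 at depth 12
  add 0.0.0.0/0 -> H2 at depth 0
  add 224.136.0.0/16 -> H2 at depth 16
  lookup 224.136.0.2: bits 1110000010001000 walk d0:H2→d1:-→d2:-→d3:-→d4:-→d5:-→d6:-→d7:-→d8:-→d9:-→d10:-→d11:-→d12:H1→d13:-→d14:-→d15:-→d16:H2 -> H2
  lookup 194.254.145.230: bits 11000010111111101001 walk d0:H2→d1:-→d2:-→d3:-→d4:-→d5:-→d6:-→d7:-→d8:-→d9:-→d10:-→d11:-→d12:-→d13:-→d14:-→d15:-→d16:H5→d17:-→d18:-→d19:-→d20:H4 -> H4
  add 224.136.170.0/23 -> H0 at depth 23
  - 224.128.0.0/12 clear@12
  - 0.0.0.0/0 clear@0
  add 224.136.0.0/16 -> H5 at depth 16
  lookup 194.254.144.43: bits 11000010111111101001 walk d0:-→d1:-→d2:-→d3:-→d4:-→d5:-→d6:-→d7:-→d8:-→d9:-→d10:-→d11:-→d12:-→d13:-→d14:-→d15:-→d16:H5→d17:-→d18:-→d19:-→d20:H4 -> H4
  add 224.136.0.0/16 -> H6 at depth 16
  - 224.136.0.0/16 clear@16
  add 194.254.156.0/24 -> H3 at depth 24
  add 194.254.156.131/32 -> H5 at depth 32
  lookup 6.192.1.61: bits 00000110110000 walk d0:-→d1:-→d2:-→d3:-→d4:-→d5:-→d6:-→d7:-→d8:-→d9:-→d10:-→d11:-→d12:H6→d13:-→d14:- -> H6
  lookup 194.254.156.131: bits 11000010111111101001110010000011 walk d0:-→d1:-→d2:-→d3:-→d4:-→d5:-→d6:-→d7:-→d8:-→d9:-→d10:-→d11:-→d12:-→d13:-→d14:-→d15:-→d16:H5→d17:-→d18:-→d19:-→d20:H4→d21:-→d22:-→d23:-→d24:H3→d25:-→d26:-→d27:-→d28:-→d29:-→d30:-→d31:-→d32:H5 -> H5
  - 224.136.170.0/23 clear@23
  - 6.192.0.0/12 clear@12
  add 6.195.128.0/17 -> H4 at depth 17
  lookup 194.254.156.131: bits 11000010111111101001110010000011 walk d0:-→d1:-→d2:-→d3:-→d4:-→d5:-→d6:-→d7:-→d8:-→d9:-→d10:-→d11:-→d12:-→d13:-→d14:-→d15:-→d16:H5→d17:-→d18:-→d19:-→d20:H4→d21:-→d22:-→d23:-→d24:H3→d25:-→d26:-→d27:-→d28:-→d29:-→d30:-→d31:-→d32:H5 -> H5
  lookup 138.44.167.205: bits 1 walk d0:-→d1:- -> no-route
  add 0.0.0.0/0 -> H5 at depth 0

== LOOKUPS ==
["H3","H4","H5","H2","H4","H4","H6","H5","H5","no-route"]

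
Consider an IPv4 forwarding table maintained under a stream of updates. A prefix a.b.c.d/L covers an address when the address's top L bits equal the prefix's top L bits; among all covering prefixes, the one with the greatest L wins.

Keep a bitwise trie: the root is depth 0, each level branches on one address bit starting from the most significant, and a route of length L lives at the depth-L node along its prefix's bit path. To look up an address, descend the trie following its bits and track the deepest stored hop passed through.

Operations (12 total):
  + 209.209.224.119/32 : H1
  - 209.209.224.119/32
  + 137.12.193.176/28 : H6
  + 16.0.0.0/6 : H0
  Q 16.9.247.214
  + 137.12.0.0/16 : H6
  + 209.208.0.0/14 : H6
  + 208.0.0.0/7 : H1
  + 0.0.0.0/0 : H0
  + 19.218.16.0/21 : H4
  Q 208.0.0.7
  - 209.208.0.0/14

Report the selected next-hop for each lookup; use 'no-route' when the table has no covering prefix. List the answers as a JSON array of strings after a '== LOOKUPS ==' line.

Process each operation:
  + 209.209.224.119/32 (H1) depth=32
  del 209.209.224.119/32 (clear depth 32)
  + 137.12.193.176/28 (H6) depth=28
  + 16.0.0.0/6 (H0) depth=6
  Q 16.9.247.214: descend 000100 ; hops seen [H0] ; pick H0
  + 137.12.0.0/16 (H6) depth=16
  + 209.208.0.0/14 (H6) depth=14
  + 208.0.0.0/7 (H1) depth=7
  + 0.0.0.0/0 (H0) depth=0
  + 19.218.16.0/21 (H4) depth=21
  Q 208.0.0.7: descend 1101000 ; hops seen [H0,H1] ; pick H1
  del 209.208.0.0/14 (clear depth 14)

== LOOKUPS ==
["H0","H1"]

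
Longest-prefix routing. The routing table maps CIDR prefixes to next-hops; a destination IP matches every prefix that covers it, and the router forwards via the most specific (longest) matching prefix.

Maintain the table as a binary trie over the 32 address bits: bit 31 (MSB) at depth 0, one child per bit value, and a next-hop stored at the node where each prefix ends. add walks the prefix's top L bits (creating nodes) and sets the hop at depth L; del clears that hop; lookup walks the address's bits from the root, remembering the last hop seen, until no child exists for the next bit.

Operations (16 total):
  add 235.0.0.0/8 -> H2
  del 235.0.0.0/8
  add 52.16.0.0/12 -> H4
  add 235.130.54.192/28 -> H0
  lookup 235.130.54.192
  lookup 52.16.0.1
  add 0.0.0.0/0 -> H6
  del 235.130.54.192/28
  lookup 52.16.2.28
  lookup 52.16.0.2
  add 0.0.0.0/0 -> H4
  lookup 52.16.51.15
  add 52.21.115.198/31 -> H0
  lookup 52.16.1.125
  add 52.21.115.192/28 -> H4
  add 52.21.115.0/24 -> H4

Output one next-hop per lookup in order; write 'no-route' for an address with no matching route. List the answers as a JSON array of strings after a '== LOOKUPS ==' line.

Process each operation:
  + 235.0.0.0/8 (H2) depth=8
  - 235.0.0.0/8 clear@8
  + 52.16.0.0/12 (H4) depth=12
  + 235.130.54.192/28 (H0) depth=28
  Q 235.130.54.192: descend 1110101110000010001101101100 ; hops seen [H0] ; pick H0
  Q 52.16.0.1: descend 001101000001 ; hops seen [H4] ; pick H4
  + 0.0.0.0/0 (H6) depth=0
  - 235.130.54.192/28 clear@28
  Q 52.16.2.28: descend 001101000001 ; hops seen [H6,H4] ; pick H4
  Q 52.16.0.2: descend 001101000001 ; hops seen [H6,H4] ; pick H4
  + 0.0.0.0/0 (H4) depth=0
  Q 52.16.51.15: descend 001101000001 ; hops seen [H4,H4] ; pick H4
  + 52.21.115.198/31 (H0) depth=31
  Q 52.16.1.125: descend 0011010000010 ; hops seen [H4,H4] ; pick H4
  + 52.21.115.192/28 (H4) depth=28
  + 52.21.115.0/24 (H4) depth=24

== LOOKUPS ==
["H0","H4","H4","H4","H4","H4"]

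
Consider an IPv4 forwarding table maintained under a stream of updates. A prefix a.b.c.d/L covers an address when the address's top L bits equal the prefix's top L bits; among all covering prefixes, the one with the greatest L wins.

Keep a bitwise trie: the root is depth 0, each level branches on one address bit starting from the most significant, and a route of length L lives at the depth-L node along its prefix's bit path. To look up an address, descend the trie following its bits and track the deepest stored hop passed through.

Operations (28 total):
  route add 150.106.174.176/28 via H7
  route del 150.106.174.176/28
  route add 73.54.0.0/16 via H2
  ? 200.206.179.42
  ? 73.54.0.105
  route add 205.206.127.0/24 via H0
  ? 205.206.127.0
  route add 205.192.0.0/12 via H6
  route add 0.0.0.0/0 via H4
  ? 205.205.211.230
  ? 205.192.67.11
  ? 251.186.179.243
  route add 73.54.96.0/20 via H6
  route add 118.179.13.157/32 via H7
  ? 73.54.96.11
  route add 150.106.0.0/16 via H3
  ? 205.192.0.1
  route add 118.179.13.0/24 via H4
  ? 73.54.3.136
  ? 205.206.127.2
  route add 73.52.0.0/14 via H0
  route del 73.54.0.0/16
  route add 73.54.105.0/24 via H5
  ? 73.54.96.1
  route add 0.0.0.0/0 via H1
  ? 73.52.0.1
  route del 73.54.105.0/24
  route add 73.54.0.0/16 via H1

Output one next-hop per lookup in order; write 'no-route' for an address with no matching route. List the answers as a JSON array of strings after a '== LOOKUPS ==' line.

Trace:
  + 150.106.174.176/28 (H7) depth=28
  - 150.106.174.176/28 clear@28
  + 73.54.0.0/16 (H2) depth=16
  Q 200.206.179.42: descend 1 ; hops seen [∅] ; pick no-route
  Q 73.54.0.105: descend 0100100100110110 ; hops seen [H2] ; pick H2
  + 205.206.127.0/24 (H0) depth=24
  Q 205.206.127.0: descend 110011011100111001111111 ; hops seen [H0] ; pick H0
  + 205.192.0.0/12 (H6) depth=12
  + 0.0.0.0/0 (H4) depth=0
  Q 205.205.211.230: descend 11001101110011 ; hops seen [H4,H6] ; pick H6
  Q 205.192.67.11: descend 110011011100 ; hops seen [H4,H6] ; pick H6
  Q 251.186.179.243: descend 11 ; hops seen [H4] ; pick H4
  + 73.54.96.0/20 (H6) depth=20
  + 118.179.13.157/32 (H7) depth=32
  Q 73.54.96.11: descend 01001001001101100110 ; hops seen [H4,H2,H6] ; pick H6
  + 150.106.0.0/16 (H3) depth=16
  Q 205.192.0.1: descend 110011011100 ; hops seen [H4,H6] ; pick H6
  + 118.179.13.0/24 (H4) depth=24
  Q 73.54.3.136: descend 01001001001101100 ; hops seen [H4,H2] ; pick H2
  Q 205.206.127.2: descend 110011011100111001111111 ; hops seen [H4,H6,H0] ; pick H0
  + 73.52.0.0/14 (H0) depth=14
  - 73.54.0.0/16 clear@16
  + 73.54.105.0/24 (H5) depth=24
  Q 73.54.96.1: descend 01001001001101100110 ; hops seen [H4,H0,H6] ; pick H6
  + 0.0.0.0/0 (H1) depth=0
  Q 73.52.0.1: descend 01001001001101 ; hops seen [H1,H0] ; pick H0
  - 73.54.105.0/24 clear@24
  + 73.54.0.0/16 (H1) depth=16

== LOOKUPS ==
["no-route","H2","H0","H6","H6","H4","H6","H6","H2","H0","H6","H0"]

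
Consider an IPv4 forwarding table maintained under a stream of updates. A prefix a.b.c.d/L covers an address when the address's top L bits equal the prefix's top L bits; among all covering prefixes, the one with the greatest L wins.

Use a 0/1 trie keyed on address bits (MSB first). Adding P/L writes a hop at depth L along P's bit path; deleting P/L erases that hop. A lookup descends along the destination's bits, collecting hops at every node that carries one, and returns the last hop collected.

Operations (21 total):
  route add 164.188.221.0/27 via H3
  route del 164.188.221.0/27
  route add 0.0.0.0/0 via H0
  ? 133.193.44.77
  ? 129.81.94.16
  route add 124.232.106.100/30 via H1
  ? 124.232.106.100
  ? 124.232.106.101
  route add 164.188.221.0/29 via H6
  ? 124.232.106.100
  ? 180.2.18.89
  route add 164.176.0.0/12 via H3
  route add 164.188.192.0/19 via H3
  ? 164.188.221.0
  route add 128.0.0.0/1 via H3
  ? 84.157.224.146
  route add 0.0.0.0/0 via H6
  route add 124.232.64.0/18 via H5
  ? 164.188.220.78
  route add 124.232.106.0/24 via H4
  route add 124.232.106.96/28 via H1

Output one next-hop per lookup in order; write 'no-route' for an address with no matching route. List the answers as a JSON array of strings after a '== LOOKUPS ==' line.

Trace:
  + 164.188.221.0/27 (H3) depth=27
  del 164.188.221.0/27 (clear depth 27)
  + 0.0.0.0/0 (H0) depth=0
  ? 133.193.44.77  path d0:H0→d1:-→d2:-  best=H0
  ? 129.81.94.16  path d0:H0→d1:-→d2:-  best=H0
  + 124.232.106.100/30 (H1) depth=30
  ? 124.232.106.100  path d0:H0→d1:-→d2:-→d3:-→d4:-→d5:-→d6:-→d7:-→d8:-→d9:-→d10:-→d11:-→d12:-→d13:-→d14:-→d15:-→d16:-→d17:-→d18:-→d19:-→d20:-→d21:-→d22:-→d23:-→d24:-→d25:-→d26:-→d27:-→d28:-→d29:-→d30:H1  best=H1
  ? 124.232.106.101  path d0:H0→d1:-→d2:-→d3:-→d4:-→d5:-→d6:-→d7:-→d8:-→d9:-→d10:-→d11:-→d12:-→d13:-→d14:-→d15:-→d16:-→d17:-→d18:-→d19:-→d20:-→d21:-→d22:-→d23:-→d24:-→d25:-→d26:-→d27:-→d28:-→d29:-→d30:H1  best=H1
  + 164.188.221.0/29 (H6) depth=29
  ? 124.232.106.100  path d0:H0→d1:-→d2:-→d3:-→d4:-→d5:-→d6:-→d7:-→d8:-→d9:-→d10:-→d11:-→d12:-→d13:-→d14:-→d15:-→d16:-→d17:-→d18:-→d19:-→d20:-→d21:-→d22:-→d23:-→d24:-→d25:-→d26:-→d27:-→d28:-→d29:-→d30:H1  best=H1
  ? 180.2.18.89  path d0:H0→d1:-→d2:-→d3:-  best=H0
  + 164.176.0.0/12 (H3) depth=12
  + 164.188.192.0/19 (H3) depth=19
  ? 164.188.221.0  path d0:H0→d1:-→d2:-→d3:-→d4:-→d5:-→d6:-→d7:-→d8:-→d9:-→d10:-→d11:-→d12:H3→d13:-→d14:-→d15:-→d16:-→d17:-→d18:-→d19:H3→d20:-→d21:-→d22:-→d23:-→d24:-→d25:-→d26:-→d27:-→d28:-→d29:H6  best=H6
  + 128.0.0.0/1 (H3) depth=1
  ? 84.157.224.146  path d0:H0→d1:-→d2:-  best=H0
  + 0.0.0.0/0 (H6) depth=0
  + 124.232.64.0/18 (H5) depth=18
  ? 164.188.220.78  path d0:H6→d1:H3→d2:-→d3:-→d4:-→d5:-→d6:-→d7:-→d8:-→d9:-→d10:-→d11:-→d12:H3→d13:-→d14:-→d15:-→d16:-→d17:-→d18:-→d19:H3→d20:-→d21:-→d22:-→d23:-  best=H3
  + 124.232.106.0/24 (H4) depth=24
  + 124.232.106.96/28 (H1) depth=28

== LOOKUPS ==
["H0","H0","H1","H1","H1","H0","H6","H0","H3"]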